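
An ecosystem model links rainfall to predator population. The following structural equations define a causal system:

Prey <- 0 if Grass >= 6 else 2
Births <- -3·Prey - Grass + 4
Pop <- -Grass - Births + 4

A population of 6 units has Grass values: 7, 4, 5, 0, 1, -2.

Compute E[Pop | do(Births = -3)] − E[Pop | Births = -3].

1.5

The intervention sets Births=-3 in all 6 units regardless of Grass. Recomputing Pop per unit gives 0, 3, 2, 7, 6, 9; average 4.5.
Observing Births=-3 restricts to units where Births's equation naturally yields -3: Grass ∈ {7, 1}. In that subpopulation Pop = 0, 6, mean 3.
Difference = 4.5 − 3 = 1.5.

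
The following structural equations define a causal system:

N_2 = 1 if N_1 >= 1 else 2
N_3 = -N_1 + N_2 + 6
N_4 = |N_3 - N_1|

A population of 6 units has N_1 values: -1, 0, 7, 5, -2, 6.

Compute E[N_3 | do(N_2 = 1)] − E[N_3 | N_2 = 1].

The intervention sets N_2=1 in all 6 units regardless of N_1. Recomputing N_3 per unit gives 8, 7, 0, 2, 9, 1; average 4.5.
Conditioning on N_2=1 selects the 3 unit(s) with N_1 ∈ {7, 5, 6}. Their N_3 values: 0, 2, 1. Mean = 1.
Difference = 4.5 − 1 = 3.5.

3.5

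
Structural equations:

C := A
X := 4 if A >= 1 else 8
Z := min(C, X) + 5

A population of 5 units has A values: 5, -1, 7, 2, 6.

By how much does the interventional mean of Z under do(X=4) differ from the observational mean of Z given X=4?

Under do(X=4), X's equation is replaced by X=4 for every unit. Per-unit Z: 9, 4, 9, 7, 9. Mean = 7.6.
Conditioning on X=4 selects the 4 unit(s) with A ∈ {5, 7, 2, 6}. Their Z values: 9, 9, 7, 9. Mean = 8.5.
Difference = 7.6 − 8.5 = -0.9.

-0.9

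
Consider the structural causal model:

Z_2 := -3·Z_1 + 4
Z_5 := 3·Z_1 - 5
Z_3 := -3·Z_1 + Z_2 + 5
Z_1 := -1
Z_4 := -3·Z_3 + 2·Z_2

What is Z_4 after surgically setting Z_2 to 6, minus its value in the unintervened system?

1

Under do(Z_2=6), the mechanism Z_2 := -3·Z_1 + 4 is discarded; Z_2 is fixed at 6.
Z_3 = -3·Z_1 + Z_2 + 5  [with Z_1=-1, Z_2=6]  = 14
Z_4 = -3·Z_3 + 2·Z_2  [with Z_3=14, Z_2=6]  = -30
Without intervention: Z_2 = -3·Z_1 + 4  [with Z_1=-1]  = 7; Z_3 = -3·Z_1 + Z_2 + 5  [with Z_1=-1, Z_2=7]  = 15; Z_4 = -3·Z_3 + 2·Z_2  [with Z_3=15, Z_2=7]  = -31.
Change = -30 − (-31) = 1.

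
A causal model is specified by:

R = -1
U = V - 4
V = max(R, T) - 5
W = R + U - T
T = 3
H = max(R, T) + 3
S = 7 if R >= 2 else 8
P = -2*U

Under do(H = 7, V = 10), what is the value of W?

2

The joint intervention fixes H = 7, V = 10, removing each variable's own equation.
U = V - 4  [with V=10]  = 6
W = R + U - T  [with R=-1, U=6, T=3]  = 2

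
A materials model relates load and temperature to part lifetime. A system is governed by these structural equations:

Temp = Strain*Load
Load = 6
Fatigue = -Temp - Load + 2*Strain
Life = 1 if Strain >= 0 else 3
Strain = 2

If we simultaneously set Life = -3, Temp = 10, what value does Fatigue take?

-12

Under do(Life = -3, Temp = 10), each intervened variable's structural equation is replaced by its fixed value.
Fatigue = -Temp - Load + 2*Strain  [with Temp=10, Load=6, Strain=2]  = -12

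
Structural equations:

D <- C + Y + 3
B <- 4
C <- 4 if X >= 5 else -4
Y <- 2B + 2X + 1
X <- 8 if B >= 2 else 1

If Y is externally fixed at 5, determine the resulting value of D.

do(Y=5) replaces the equation Y <- 2B + 2X + 1 with the constant Y = 5.
X = 8 if B >= 2 else 1  [with B=4]  = 8
C = 4 if X >= 5 else -4  [with X=8]  = 4
D = C + Y + 3  [with C=4, Y=5]  = 12

12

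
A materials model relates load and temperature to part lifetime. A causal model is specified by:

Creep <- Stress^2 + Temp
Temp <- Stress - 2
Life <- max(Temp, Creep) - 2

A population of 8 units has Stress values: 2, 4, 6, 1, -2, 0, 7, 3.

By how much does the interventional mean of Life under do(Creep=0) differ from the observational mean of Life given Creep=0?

The intervention sets Creep=0 in all 8 units regardless of Stress. Recomputing Life per unit gives -2, 0, 2, -2, -2, -2, 3, -1; average -0.5.
E[Life|Creep=0] averages over only the 2 units with Creep=0 (Stress = 1, -2): Life = -2, -2, mean -2.
Difference = -0.5 − (-2) = 1.5.

1.5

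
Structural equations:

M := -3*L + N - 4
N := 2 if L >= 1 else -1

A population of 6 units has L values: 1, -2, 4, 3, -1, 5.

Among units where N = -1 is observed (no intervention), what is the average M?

-0.5

Conditioning on N=-1 selects the 2 unit(s) with L ∈ {-2, -1}. Their M values: 1, -2. Mean = -0.5.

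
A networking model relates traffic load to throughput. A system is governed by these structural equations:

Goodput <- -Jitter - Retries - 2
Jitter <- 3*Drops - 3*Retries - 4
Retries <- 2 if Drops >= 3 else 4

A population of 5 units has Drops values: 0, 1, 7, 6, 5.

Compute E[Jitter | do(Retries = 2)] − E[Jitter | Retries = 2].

do(Retries=2) breaks Retries's dependence on Drops. With Retries=2 fixed, Jitter across the units is -10, -7, 11, 8, 5, mean 1.4.
E[Jitter|Retries=2] averages over only the 3 units with Retries=2 (Drops = 7, 6, 5): Jitter = 11, 8, 5, mean 8.
Difference = 1.4 − 8 = -6.6.

-6.6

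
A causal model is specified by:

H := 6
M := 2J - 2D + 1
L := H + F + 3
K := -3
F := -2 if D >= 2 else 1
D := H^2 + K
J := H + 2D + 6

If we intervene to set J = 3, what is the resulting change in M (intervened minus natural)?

Intervening sets J = 3 and removes its equation (J := H + 2D + 6).
D = H^2 + K  [with H=6, K=-3]  = 33
M = 2J - 2D + 1  [with J=3, D=33]  = -59
Without intervention: D = H^2 + K  [with H=6, K=-3]  = 33; J = H + 2D + 6  [with H=6, D=33]  = 78; M = 2J - 2D + 1  [with J=78, D=33]  = 91.
Change = -59 − 91 = -150.

-150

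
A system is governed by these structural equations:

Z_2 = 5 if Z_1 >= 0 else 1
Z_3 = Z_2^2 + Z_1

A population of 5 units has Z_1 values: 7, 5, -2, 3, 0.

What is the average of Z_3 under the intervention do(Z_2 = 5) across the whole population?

27.6

Under do(Z_2=5), Z_2's equation is replaced by Z_2=5 for every unit. Per-unit Z_3: 32, 30, 23, 28, 25. Mean = 27.6.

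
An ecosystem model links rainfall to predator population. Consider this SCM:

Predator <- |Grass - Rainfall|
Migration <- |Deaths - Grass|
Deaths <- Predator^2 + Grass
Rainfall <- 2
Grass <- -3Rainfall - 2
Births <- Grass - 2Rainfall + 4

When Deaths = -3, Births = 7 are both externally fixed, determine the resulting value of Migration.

Setting Deaths = -3, Births = 7 by intervention discards those variables' equations.
Grass = -3Rainfall - 2  [with Rainfall=2]  = -8
Migration = |Deaths - Grass|  [with Deaths=-3, Grass=-8]  = 5

5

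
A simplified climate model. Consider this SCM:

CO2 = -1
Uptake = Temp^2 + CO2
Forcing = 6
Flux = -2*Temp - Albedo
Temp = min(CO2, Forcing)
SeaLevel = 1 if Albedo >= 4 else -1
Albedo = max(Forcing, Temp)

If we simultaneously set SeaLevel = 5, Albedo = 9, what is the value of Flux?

Setting SeaLevel = 5, Albedo = 9 by intervention discards those variables' equations.
Temp = min(CO2, Forcing)  [with CO2=-1, Forcing=6]  = -1
Flux = -2*Temp - Albedo  [with Temp=-1, Albedo=9]  = -7

-7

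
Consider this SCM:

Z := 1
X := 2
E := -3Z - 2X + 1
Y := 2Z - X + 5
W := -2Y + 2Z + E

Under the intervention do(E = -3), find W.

-11

do(E=-3) replaces the equation E := -3Z - 2X + 1 with the constant E = -3.
Y = 2Z - X + 5  [with Z=1, X=2]  = 5
W = -2Y + 2Z + E  [with Y=5, Z=1, E=-3]  = -11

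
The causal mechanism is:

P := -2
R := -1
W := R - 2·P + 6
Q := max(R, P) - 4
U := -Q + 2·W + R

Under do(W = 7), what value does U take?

do(W=7) replaces the equation W := R - 2·P + 6 with the constant W = 7.
Q = max(R, P) - 4  [with R=-1, P=-2]  = -5
U = -Q + 2·W + R  [with Q=-5, W=7, R=-1]  = 18

18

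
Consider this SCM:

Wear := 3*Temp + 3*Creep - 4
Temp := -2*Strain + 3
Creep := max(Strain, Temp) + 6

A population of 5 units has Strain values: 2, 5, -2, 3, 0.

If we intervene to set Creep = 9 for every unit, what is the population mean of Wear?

Under do(Creep=9), Creep's equation is replaced by Creep=9 for every unit. Per-unit Wear: 20, 2, 44, 14, 32. Mean = 22.4.

22.4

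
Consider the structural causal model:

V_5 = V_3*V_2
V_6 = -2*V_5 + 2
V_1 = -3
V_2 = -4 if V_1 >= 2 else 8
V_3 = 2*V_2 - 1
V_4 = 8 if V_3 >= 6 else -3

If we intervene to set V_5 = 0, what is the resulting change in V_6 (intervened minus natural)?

240

The intervention breaks the incoming arrows to V_5: V_5 = V_3*V_2 no longer applies, and V_5 = 0.
V_6 = -2*V_5 + 2  [with V_5=0]  = 2
Without intervention: V_2 = -4 if V_1 >= 2 else 8  [with V_1=-3]  = 8; V_3 = 2*V_2 - 1  [with V_2=8]  = 15; V_5 = V_3*V_2  [with V_3=15, V_2=8]  = 120; V_6 = -2*V_5 + 2  [with V_5=120]  = -238.
Change = 2 − (-238) = 240.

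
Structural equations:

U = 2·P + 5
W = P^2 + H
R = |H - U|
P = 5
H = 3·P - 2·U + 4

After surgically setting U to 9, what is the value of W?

26

do(U=9) replaces the equation U = 2·P + 5 with the constant U = 9.
H = 3·P - 2·U + 4  [with P=5, U=9]  = 1
W = P^2 + H  [with P=5, H=1]  = 26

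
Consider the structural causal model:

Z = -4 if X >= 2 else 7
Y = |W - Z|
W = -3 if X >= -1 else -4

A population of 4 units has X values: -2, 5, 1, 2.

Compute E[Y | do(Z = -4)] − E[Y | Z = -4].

The intervention sets Z=-4 in all 4 units regardless of X. Recomputing Y per unit gives 0, 1, 1, 1; average 0.75.
Observing Z=-4 restricts to units where Z's equation naturally yields -4: X ∈ {5, 2}. In that subpopulation Y = 1, 1, mean 1.
Difference = 0.75 − 1 = -0.25.

-0.25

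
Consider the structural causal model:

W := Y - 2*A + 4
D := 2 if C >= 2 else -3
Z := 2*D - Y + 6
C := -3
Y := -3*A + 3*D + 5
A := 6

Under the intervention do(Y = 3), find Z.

-3

Intervening sets Y = 3 and removes its equation (Y := -3*A + 3*D + 5).
D = 2 if C >= 2 else -3  [with C=-3]  = -3
Z = 2*D - Y + 6  [with D=-3, Y=3]  = -3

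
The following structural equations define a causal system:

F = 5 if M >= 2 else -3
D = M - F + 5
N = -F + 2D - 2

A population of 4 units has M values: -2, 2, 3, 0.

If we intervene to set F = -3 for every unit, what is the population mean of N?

Under do(F=-3), F's equation is replaced by F=-3 for every unit. Per-unit N: 13, 21, 23, 17. Mean = 18.5.

18.5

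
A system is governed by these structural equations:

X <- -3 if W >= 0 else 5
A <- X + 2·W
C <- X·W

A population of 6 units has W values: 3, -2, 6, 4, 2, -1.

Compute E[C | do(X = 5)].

10

Every unit gets X=5 under the intervention. C values become 15, -10, 30, 20, 10, -5; E[C|do(X=5)] = 10.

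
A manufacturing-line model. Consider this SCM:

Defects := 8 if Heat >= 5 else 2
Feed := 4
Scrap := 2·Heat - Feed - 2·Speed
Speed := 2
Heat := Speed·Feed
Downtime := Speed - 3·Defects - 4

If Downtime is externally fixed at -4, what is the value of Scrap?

do(Downtime=-4) replaces the equation Downtime := Speed - 3·Defects - 4 with the constant Downtime = -4.
Since Scrap is not a descendant of the intervened variable, it is unaffected.
Heat = Speed·Feed  [with Speed=2, Feed=4]  = 8
Scrap = 2·Heat - Feed - 2·Speed  [with Heat=8, Feed=4, Speed=2]  = 8

8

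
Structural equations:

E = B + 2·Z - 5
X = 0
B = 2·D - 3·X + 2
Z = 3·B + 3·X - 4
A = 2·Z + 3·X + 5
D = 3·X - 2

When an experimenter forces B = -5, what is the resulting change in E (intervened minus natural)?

-21

do(B=-5) replaces the equation B = 2·D - 3·X + 2 with the constant B = -5.
Z = 3·B + 3·X - 4  [with B=-5, X=0]  = -19
E = B + 2·Z - 5  [with B=-5, Z=-19]  = -48
Without intervention: D = 3·X - 2  [with X=0]  = -2; B = 2·D - 3·X + 2  [with D=-2, X=0]  = -2; Z = 3·B + 3·X - 4  [with B=-2, X=0]  = -10; E = B + 2·Z - 5  [with B=-2, Z=-10]  = -27.
Change = -48 − (-27) = -21.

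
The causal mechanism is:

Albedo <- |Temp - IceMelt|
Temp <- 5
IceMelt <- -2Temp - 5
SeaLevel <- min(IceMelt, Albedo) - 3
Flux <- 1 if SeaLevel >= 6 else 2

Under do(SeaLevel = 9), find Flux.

Intervening sets SeaLevel = 9 and removes its equation (SeaLevel <- min(IceMelt, Albedo) - 3).
Flux = 1 if SeaLevel >= 6 else 2  [with SeaLevel=9]  = 1

1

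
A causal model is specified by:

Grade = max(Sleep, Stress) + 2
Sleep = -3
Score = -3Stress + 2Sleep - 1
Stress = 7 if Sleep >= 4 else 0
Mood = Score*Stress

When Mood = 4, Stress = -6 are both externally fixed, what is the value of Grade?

-1

The joint intervention fixes Mood = 4, Stress = -6, removing each variable's own equation.
Grade = max(Sleep, Stress) + 2  [with Sleep=-3, Stress=-6]  = -1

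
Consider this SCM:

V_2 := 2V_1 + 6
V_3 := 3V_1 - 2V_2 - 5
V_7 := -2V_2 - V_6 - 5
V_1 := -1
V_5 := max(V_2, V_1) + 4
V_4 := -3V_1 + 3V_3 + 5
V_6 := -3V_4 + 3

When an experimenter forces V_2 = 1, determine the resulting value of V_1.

-1

Under do(V_2=1), the mechanism V_2 := 2V_1 + 6 is discarded; V_2 is fixed at 1.
V_1 is not downstream of the intervention, so its value is determined by the original equations.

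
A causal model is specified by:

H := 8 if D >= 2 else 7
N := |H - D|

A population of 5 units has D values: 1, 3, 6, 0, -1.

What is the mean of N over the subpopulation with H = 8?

Observing H=8 restricts to units where H's equation naturally yields 8: D ∈ {3, 6}. In that subpopulation N = 5, 2, mean 3.5.

3.5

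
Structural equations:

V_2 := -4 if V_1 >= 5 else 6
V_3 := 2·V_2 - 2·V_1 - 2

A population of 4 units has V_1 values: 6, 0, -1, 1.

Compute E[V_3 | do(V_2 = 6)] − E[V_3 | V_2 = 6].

do(V_2=6) breaks V_2's dependence on V_1. With V_2=6 fixed, V_3 across the units is -2, 10, 12, 8, mean 7.
Conditioning on V_2=6 selects the 3 unit(s) with V_1 ∈ {0, -1, 1}. Their V_3 values: 10, 12, 8. Mean = 10.
Difference = 7 − 10 = -3.

-3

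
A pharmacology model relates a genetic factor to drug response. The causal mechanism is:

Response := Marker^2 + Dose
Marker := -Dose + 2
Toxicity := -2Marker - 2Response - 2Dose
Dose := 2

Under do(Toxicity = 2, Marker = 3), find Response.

Setting Toxicity = 2, Marker = 3 by intervention discards those variables' equations.
Response = Marker^2 + Dose  [with Marker=3, Dose=2]  = 11

11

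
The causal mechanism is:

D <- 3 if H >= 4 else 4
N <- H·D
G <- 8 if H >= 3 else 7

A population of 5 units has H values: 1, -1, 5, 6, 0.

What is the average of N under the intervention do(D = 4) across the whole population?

Every unit gets D=4 under the intervention. N values become 4, -4, 20, 24, 0; E[N|do(D=4)] = 8.8.

8.8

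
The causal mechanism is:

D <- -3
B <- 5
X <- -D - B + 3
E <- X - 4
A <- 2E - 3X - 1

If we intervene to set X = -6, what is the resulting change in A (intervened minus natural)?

7

do(X=-6) replaces the equation X <- -D - B + 3 with the constant X = -6.
E = X - 4  [with X=-6]  = -10
A = 2E - 3X - 1  [with E=-10, X=-6]  = -3
Without intervention: X = -D - B + 3  [with D=-3, B=5]  = 1; E = X - 4  [with X=1]  = -3; A = 2E - 3X - 1  [with E=-3, X=1]  = -10.
Change = -3 − (-10) = 7.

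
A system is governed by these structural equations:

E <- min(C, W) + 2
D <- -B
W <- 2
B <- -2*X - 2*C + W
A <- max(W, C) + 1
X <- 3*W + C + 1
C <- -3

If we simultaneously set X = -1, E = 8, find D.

-10

Setting X = -1, E = 8 by intervention discards those variables' equations.
B = -2*X - 2*C + W  [with X=-1, C=-3, W=2]  = 10
D = -B  [with B=10]  = -10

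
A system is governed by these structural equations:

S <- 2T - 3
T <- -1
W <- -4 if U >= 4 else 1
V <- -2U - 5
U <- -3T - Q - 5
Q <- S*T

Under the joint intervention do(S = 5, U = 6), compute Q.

The joint intervention fixes S = 5, U = 6, removing each variable's own equation.
Q = S*T  [with S=5, T=-1]  = -5

-5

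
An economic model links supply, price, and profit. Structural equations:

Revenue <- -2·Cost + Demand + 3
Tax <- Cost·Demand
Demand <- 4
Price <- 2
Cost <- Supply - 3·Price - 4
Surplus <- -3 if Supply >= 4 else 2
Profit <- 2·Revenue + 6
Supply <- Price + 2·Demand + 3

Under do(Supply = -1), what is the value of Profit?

The intervention breaks the incoming arrows to Supply: Supply <- Price + 2·Demand + 3 no longer applies, and Supply = -1.
Cost = Supply - 3·Price - 4  [with Supply=-1, Price=2]  = -11
Revenue = -2·Cost + Demand + 3  [with Cost=-11, Demand=4]  = 29
Profit = 2·Revenue + 6  [with Revenue=29]  = 64

64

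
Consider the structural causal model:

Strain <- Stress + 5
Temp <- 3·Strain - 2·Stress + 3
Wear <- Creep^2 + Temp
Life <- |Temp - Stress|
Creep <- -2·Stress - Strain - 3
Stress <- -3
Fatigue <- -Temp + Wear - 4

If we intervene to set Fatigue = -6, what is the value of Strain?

do(Fatigue=-6) replaces the equation Fatigue <- -Temp + Wear - 4 with the constant Fatigue = -6.
Strain is not downstream of the intervention, so its value is determined by the original equations.
Strain = Stress + 5  [with Stress=-3]  = 2

2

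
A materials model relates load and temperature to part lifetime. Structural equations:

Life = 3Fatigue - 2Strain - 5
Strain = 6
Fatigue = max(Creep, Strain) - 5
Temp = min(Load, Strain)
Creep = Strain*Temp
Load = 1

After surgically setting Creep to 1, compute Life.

Under do(Creep=1), the mechanism Creep = Strain*Temp is discarded; Creep is fixed at 1.
Fatigue = max(Creep, Strain) - 5  [with Creep=1, Strain=6]  = 1
Life = 3Fatigue - 2Strain - 5  [with Fatigue=1, Strain=6]  = -14

-14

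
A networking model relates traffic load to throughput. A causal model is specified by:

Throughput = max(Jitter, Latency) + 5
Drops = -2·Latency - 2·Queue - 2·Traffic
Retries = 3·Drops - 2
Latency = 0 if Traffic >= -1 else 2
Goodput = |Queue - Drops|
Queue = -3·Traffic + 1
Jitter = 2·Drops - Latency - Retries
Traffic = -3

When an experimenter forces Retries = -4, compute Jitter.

-34

The intervention breaks the incoming arrows to Retries: Retries = 3·Drops - 2 no longer applies, and Retries = -4.
Latency = 0 if Traffic >= -1 else 2  [with Traffic=-3]  = 2
Queue = -3·Traffic + 1  [with Traffic=-3]  = 10
Drops = -2·Latency - 2·Queue - 2·Traffic  [with Latency=2, Queue=10, Traffic=-3]  = -18
Jitter = 2·Drops - Latency - Retries  [with Drops=-18, Latency=2, Retries=-4]  = -34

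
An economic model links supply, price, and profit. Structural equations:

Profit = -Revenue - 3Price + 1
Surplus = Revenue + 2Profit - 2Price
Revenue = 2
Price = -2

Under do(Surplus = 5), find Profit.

Under do(Surplus=5), the mechanism Surplus = Revenue + 2Profit - 2Price is discarded; Surplus is fixed at 5.
Since Profit is not a descendant of the intervened variable, it is unaffected.
Profit = -Revenue - 3Price + 1  [with Revenue=2, Price=-2]  = 5

5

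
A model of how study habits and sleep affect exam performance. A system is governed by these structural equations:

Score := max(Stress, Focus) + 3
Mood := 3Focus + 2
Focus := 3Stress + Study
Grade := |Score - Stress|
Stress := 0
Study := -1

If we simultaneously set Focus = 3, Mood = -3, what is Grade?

6

Setting Focus = 3, Mood = -3 by intervention discards those variables' equations.
Score = max(Stress, Focus) + 3  [with Stress=0, Focus=3]  = 6
Grade = |Score - Stress|  [with Score=6, Stress=0]  = 6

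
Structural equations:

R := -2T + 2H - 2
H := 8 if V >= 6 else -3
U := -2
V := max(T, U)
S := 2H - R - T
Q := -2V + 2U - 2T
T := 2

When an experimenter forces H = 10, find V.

do(H=10) replaces the equation H := 8 if V >= 6 else -3 with the constant H = 10.
V is not downstream of the intervention, so its value is determined by the original equations.
V = max(T, U)  [with T=2, U=-2]  = 2

2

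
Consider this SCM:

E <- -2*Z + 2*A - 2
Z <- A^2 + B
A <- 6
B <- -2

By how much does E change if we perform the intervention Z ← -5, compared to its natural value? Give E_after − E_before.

78

The intervention breaks the incoming arrows to Z: Z <- A^2 + B no longer applies, and Z = -5.
E = -2*Z + 2*A - 2  [with Z=-5, A=6]  = 20
Without intervention: Z = A^2 + B  [with A=6, B=-2]  = 34; E = -2*Z + 2*A - 2  [with Z=34, A=6]  = -58.
Change = 20 − (-58) = 78.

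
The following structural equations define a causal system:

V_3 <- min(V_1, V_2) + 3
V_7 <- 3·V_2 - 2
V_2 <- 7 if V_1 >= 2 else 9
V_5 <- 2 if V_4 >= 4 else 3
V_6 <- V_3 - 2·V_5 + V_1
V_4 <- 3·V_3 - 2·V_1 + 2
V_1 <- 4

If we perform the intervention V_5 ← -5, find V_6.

21

The intervention breaks the incoming arrows to V_5: V_5 <- 2 if V_4 >= 4 else 3 no longer applies, and V_5 = -5.
V_2 = 7 if V_1 >= 2 else 9  [with V_1=4]  = 7
V_3 = min(V_1, V_2) + 3  [with V_1=4, V_2=7]  = 7
V_6 = V_3 - 2·V_5 + V_1  [with V_3=7, V_5=-5, V_1=4]  = 21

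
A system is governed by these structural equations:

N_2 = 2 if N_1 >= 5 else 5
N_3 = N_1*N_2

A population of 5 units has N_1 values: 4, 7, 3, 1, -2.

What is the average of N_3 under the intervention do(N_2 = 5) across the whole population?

The intervention sets N_2=5 in all 5 units regardless of N_1. Recomputing N_3 per unit gives 20, 35, 15, 5, -10; average 13.

13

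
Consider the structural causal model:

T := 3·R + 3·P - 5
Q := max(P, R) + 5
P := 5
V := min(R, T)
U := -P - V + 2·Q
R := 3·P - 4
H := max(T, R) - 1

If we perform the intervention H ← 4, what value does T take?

43

Intervening sets H = 4 and removes its equation (H := max(T, R) - 1).
T is not downstream of the intervention, so its value is determined by the original equations.
R = 3·P - 4  [with P=5]  = 11
T = 3·R + 3·P - 5  [with R=11, P=5]  = 43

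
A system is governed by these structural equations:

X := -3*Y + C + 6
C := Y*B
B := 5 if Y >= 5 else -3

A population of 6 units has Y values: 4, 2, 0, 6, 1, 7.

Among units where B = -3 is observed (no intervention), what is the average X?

-4.5

Observing B=-3 restricts to units where B's equation naturally yields -3: Y ∈ {4, 2, 0, 1}. In that subpopulation X = -18, -6, 6, 0, mean -4.5.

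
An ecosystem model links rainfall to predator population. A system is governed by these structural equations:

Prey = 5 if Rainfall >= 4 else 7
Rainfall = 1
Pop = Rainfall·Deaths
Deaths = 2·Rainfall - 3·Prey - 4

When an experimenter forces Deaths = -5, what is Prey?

Under do(Deaths=-5), the mechanism Deaths = 2·Rainfall - 3·Prey - 4 is discarded; Deaths is fixed at -5.
Since Prey is not a descendant of the intervened variable, it is unaffected.
Prey = 5 if Rainfall >= 4 else 7  [with Rainfall=1]  = 7

7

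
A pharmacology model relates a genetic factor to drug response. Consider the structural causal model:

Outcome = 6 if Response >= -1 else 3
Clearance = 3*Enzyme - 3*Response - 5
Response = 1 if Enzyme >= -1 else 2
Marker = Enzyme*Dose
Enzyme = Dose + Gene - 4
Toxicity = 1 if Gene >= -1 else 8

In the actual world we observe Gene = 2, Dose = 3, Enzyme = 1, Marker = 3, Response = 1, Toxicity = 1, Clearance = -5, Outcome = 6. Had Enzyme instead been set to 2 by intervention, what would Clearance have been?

The intervention breaks the incoming arrows to Enzyme: Enzyme = Dose + Gene - 4 no longer applies, and Enzyme = 2.
Response = 1 if Enzyme >= -1 else 2  [with Enzyme=2]  = 1
Clearance = 3*Enzyme - 3*Response - 5  [with Enzyme=2, Response=1]  = -2

-2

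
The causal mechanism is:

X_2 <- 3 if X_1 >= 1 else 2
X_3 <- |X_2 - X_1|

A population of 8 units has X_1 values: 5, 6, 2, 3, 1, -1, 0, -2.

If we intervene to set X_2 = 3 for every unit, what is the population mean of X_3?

2.5

Under do(X_2=3), X_2's equation is replaced by X_2=3 for every unit. Per-unit X_3: 2, 3, 1, 0, 2, 4, 3, 5. Mean = 2.5.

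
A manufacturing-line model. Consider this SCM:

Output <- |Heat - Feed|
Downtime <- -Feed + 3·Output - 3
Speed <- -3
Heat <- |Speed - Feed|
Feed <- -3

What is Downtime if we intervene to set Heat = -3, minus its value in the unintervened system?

do(Heat=-3) replaces the equation Heat <- |Speed - Feed| with the constant Heat = -3.
Output = |Heat - Feed|  [with Heat=-3, Feed=-3]  = 0
Downtime = -Feed + 3·Output - 3  [with Feed=-3, Output=0]  = 0
Without intervention: Heat = |Speed - Feed|  [with Speed=-3, Feed=-3]  = 0; Output = |Heat - Feed|  [with Heat=0, Feed=-3]  = 3; Downtime = -Feed + 3·Output - 3  [with Feed=-3, Output=3]  = 9.
Change = 0 − 9 = -9.

-9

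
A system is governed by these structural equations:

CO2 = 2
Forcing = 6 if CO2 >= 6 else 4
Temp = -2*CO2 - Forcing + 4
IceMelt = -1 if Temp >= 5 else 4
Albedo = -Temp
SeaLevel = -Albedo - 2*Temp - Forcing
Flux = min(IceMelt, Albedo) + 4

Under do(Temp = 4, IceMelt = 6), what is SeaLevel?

-8

Setting Temp = 4, IceMelt = 6 by intervention discards those variables' equations.
Forcing = 6 if CO2 >= 6 else 4  [with CO2=2]  = 4
Albedo = -Temp  [with Temp=4]  = -4
SeaLevel = -Albedo - 2*Temp - Forcing  [with Albedo=-4, Temp=4, Forcing=4]  = -8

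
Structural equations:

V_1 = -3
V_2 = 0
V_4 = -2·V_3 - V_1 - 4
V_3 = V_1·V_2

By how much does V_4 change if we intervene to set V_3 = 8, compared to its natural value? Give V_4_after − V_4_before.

The intervention breaks the incoming arrows to V_3: V_3 = V_1·V_2 no longer applies, and V_3 = 8.
V_4 = -2·V_3 - V_1 - 4  [with V_3=8, V_1=-3]  = -17
Without intervention: V_3 = V_1·V_2  [with V_1=-3, V_2=0]  = 0; V_4 = -2·V_3 - V_1 - 4  [with V_3=0, V_1=-3]  = -1.
Change = -17 − (-1) = -16.

-16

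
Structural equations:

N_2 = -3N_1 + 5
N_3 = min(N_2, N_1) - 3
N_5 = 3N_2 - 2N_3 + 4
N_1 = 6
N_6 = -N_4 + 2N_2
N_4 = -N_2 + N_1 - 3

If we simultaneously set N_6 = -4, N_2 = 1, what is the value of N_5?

11

The joint intervention fixes N_6 = -4, N_2 = 1, removing each variable's own equation.
N_3 = min(N_2, N_1) - 3  [with N_2=1, N_1=6]  = -2
N_5 = 3N_2 - 2N_3 + 4  [with N_2=1, N_3=-2]  = 11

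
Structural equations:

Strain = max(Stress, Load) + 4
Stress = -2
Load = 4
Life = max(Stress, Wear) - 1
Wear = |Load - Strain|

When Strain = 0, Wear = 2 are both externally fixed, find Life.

1

Setting Strain = 0, Wear = 2 by intervention discards those variables' equations.
Life = max(Stress, Wear) - 1  [with Stress=-2, Wear=2]  = 1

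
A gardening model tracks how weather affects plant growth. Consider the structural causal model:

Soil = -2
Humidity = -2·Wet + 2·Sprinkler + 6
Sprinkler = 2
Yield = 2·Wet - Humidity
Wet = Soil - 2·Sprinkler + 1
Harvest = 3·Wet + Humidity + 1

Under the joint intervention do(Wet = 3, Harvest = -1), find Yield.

The joint intervention fixes Wet = 3, Harvest = -1, removing each variable's own equation.
Humidity = -2·Wet + 2·Sprinkler + 6  [with Wet=3, Sprinkler=2]  = 4
Yield = 2·Wet - Humidity  [with Wet=3, Humidity=4]  = 2

2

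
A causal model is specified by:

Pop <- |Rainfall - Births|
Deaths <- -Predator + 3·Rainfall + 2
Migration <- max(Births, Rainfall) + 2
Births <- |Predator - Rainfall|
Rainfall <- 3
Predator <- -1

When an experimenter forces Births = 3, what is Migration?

5

do(Births=3) replaces the equation Births <- |Predator - Rainfall| with the constant Births = 3.
Migration = max(Births, Rainfall) + 2  [with Births=3, Rainfall=3]  = 5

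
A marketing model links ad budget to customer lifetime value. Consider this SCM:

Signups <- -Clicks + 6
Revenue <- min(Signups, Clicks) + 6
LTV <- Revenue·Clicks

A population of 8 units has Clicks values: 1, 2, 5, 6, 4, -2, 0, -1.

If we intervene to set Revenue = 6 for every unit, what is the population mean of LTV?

11.25

Every unit gets Revenue=6 under the intervention. LTV values become 6, 12, 30, 36, 24, -12, 0, -6; E[LTV|do(Revenue=6)] = 11.25.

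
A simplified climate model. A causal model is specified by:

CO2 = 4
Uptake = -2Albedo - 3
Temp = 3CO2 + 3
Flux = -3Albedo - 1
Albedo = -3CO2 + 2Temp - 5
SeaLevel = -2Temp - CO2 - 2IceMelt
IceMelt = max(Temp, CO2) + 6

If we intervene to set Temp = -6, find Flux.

Under do(Temp=-6), the mechanism Temp = 3CO2 + 3 is discarded; Temp is fixed at -6.
Albedo = -3CO2 + 2Temp - 5  [with CO2=4, Temp=-6]  = -29
Flux = -3Albedo - 1  [with Albedo=-29]  = 86

86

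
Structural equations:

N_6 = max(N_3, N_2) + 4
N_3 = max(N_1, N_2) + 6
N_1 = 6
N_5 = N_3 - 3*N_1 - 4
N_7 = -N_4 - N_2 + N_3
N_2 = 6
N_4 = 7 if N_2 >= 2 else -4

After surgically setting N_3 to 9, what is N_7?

-4

The intervention breaks the incoming arrows to N_3: N_3 = max(N_1, N_2) + 6 no longer applies, and N_3 = 9.
N_4 = 7 if N_2 >= 2 else -4  [with N_2=6]  = 7
N_7 = -N_4 - N_2 + N_3  [with N_4=7, N_2=6, N_3=9]  = -4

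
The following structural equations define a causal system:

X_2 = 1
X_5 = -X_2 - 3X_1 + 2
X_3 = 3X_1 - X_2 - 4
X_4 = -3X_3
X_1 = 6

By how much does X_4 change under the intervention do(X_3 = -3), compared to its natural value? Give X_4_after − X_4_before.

The intervention breaks the incoming arrows to X_3: X_3 = 3X_1 - X_2 - 4 no longer applies, and X_3 = -3.
X_4 = -3X_3  [with X_3=-3]  = 9
Without intervention: X_3 = 3X_1 - X_2 - 4  [with X_1=6, X_2=1]  = 13; X_4 = -3X_3  [with X_3=13]  = -39.
Change = 9 − (-39) = 48.

48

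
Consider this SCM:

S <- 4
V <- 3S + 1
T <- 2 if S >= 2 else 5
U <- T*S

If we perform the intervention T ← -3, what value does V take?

Under do(T=-3), the mechanism T <- 2 if S >= 2 else 5 is discarded; T is fixed at -3.
Since V is not a descendant of the intervened variable, it is unaffected.
V = 3S + 1  [with S=4]  = 13

13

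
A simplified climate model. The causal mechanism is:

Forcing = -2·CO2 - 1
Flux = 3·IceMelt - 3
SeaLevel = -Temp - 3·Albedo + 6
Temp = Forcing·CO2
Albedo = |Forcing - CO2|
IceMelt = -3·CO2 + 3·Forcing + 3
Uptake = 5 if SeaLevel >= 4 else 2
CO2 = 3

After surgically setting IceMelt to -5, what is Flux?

The intervention breaks the incoming arrows to IceMelt: IceMelt = -3·CO2 + 3·Forcing + 3 no longer applies, and IceMelt = -5.
Flux = 3·IceMelt - 3  [with IceMelt=-5]  = -18

-18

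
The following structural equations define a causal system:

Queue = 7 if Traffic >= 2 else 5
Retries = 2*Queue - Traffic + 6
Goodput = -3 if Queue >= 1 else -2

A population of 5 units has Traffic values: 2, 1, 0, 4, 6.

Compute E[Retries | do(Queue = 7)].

17.4

Under do(Queue=7), Queue's equation is replaced by Queue=7 for every unit. Per-unit Retries: 18, 19, 20, 16, 14. Mean = 17.4.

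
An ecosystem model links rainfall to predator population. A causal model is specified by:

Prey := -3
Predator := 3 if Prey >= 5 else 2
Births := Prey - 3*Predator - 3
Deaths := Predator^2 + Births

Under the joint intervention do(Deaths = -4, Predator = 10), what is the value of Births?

Setting Deaths = -4, Predator = 10 by intervention discards those variables' equations.
Births = Prey - 3*Predator - 3  [with Prey=-3, Predator=10]  = -36

-36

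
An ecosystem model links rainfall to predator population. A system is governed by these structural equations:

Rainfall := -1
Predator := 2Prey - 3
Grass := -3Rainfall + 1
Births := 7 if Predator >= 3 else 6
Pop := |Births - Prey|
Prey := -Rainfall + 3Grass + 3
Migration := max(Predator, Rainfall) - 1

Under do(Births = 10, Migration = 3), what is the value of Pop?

6

Under do(Births = 10, Migration = 3), each intervened variable's structural equation is replaced by its fixed value.
Grass = -3Rainfall + 1  [with Rainfall=-1]  = 4
Prey = -Rainfall + 3Grass + 3  [with Rainfall=-1, Grass=4]  = 16
Pop = |Births - Prey|  [with Births=10, Prey=16]  = 6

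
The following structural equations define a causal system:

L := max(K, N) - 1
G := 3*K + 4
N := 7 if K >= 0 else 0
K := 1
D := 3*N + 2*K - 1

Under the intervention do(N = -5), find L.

The intervention breaks the incoming arrows to N: N := 7 if K >= 0 else 0 no longer applies, and N = -5.
L = max(K, N) - 1  [with K=1, N=-5]  = 0

0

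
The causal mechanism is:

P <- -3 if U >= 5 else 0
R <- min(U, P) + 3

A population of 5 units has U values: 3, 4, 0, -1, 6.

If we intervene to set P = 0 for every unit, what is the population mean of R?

2.8

The intervention sets P=0 in all 5 units regardless of U. Recomputing R per unit gives 3, 3, 3, 2, 3; average 2.8.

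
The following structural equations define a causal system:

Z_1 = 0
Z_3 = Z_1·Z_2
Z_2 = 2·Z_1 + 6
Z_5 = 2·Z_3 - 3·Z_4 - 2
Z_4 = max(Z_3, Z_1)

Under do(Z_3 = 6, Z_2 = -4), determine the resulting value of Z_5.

-8

Setting Z_3 = 6, Z_2 = -4 by intervention discards those variables' equations.
Z_4 = max(Z_3, Z_1)  [with Z_3=6, Z_1=0]  = 6
Z_5 = 2·Z_3 - 3·Z_4 - 2  [with Z_3=6, Z_4=6]  = -8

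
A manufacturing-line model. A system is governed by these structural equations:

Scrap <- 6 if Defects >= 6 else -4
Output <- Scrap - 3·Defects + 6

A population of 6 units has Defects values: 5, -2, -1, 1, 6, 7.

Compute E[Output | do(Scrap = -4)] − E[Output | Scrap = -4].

-5.75

The intervention sets Scrap=-4 in all 6 units regardless of Defects. Recomputing Output per unit gives -13, 8, 5, -1, -16, -19; average -6.
Observing Scrap=-4 restricts to units where Scrap's equation naturally yields -4: Defects ∈ {5, -2, -1, 1}. In that subpopulation Output = -13, 8, 5, -1, mean -0.25.
Difference = -6 − (-0.25) = -5.75.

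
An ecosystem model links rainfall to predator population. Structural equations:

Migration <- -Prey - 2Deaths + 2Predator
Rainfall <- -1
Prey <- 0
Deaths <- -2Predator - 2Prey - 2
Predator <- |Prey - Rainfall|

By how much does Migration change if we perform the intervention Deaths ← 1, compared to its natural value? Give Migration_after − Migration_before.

Intervening sets Deaths = 1 and removes its equation (Deaths <- -2Predator - 2Prey - 2).
Predator = |Prey - Rainfall|  [with Prey=0, Rainfall=-1]  = 1
Migration = -Prey - 2Deaths + 2Predator  [with Prey=0, Deaths=1, Predator=1]  = 0
Without intervention: Predator = |Prey - Rainfall|  [with Prey=0, Rainfall=-1]  = 1; Deaths = -2Predator - 2Prey - 2  [with Predator=1, Prey=0]  = -4; Migration = -Prey - 2Deaths + 2Predator  [with Prey=0, Deaths=-4, Predator=1]  = 10.
Change = 0 − 10 = -10.

-10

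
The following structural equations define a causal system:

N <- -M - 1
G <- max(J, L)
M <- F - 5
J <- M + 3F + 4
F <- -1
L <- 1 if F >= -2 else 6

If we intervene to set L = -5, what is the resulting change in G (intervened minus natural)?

do(L=-5) replaces the equation L <- 1 if F >= -2 else 6 with the constant L = -5.
M = F - 5  [with F=-1]  = -6
J = M + 3F + 4  [with M=-6, F=-1]  = -5
G = max(J, L)  [with J=-5, L=-5]  = -5
Without intervention: L = 1 if F >= -2 else 6  [with F=-1]  = 1; M = F - 5  [with F=-1]  = -6; J = M + 3F + 4  [with M=-6, F=-1]  = -5; G = max(J, L)  [with J=-5, L=1]  = 1.
Change = -5 − 1 = -6.

-6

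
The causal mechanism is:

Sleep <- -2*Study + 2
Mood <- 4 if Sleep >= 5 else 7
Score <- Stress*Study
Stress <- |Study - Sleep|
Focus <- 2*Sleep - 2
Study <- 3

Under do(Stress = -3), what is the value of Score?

do(Stress=-3) replaces the equation Stress <- |Study - Sleep| with the constant Stress = -3.
Score = Stress*Study  [with Stress=-3, Study=3]  = -9

-9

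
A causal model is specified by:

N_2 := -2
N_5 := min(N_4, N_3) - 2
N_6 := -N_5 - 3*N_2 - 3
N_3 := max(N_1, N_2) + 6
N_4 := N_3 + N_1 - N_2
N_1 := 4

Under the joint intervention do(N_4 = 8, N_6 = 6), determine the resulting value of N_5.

Setting N_4 = 8, N_6 = 6 by intervention discards those variables' equations.
N_3 = max(N_1, N_2) + 6  [with N_1=4, N_2=-2]  = 10
N_5 = min(N_4, N_3) - 2  [with N_4=8, N_3=10]  = 6

6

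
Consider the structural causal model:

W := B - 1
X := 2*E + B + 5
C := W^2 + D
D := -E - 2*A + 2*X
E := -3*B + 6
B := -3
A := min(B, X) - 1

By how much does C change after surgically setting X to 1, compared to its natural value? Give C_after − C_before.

-62

The intervention breaks the incoming arrows to X: X := 2*E + B + 5 no longer applies, and X = 1.
E = -3*B + 6  [with B=-3]  = 15
A = min(B, X) - 1  [with B=-3, X=1]  = -4
D = -E - 2*A + 2*X  [with E=15, A=-4, X=1]  = -5
W = B - 1  [with B=-3]  = -4
C = W^2 + D  [with W=-4, D=-5]  = 11
Without intervention: E = -3*B + 6  [with B=-3]  = 15; X = 2*E + B + 5  [with E=15, B=-3]  = 32; A = min(B, X) - 1  [with B=-3, X=32]  = -4; D = -E - 2*A + 2*X  [with E=15, A=-4, X=32]  = 57; W = B - 1  [with B=-3]  = -4; C = W^2 + D  [with W=-4, D=57]  = 73.
Change = 11 − 73 = -62.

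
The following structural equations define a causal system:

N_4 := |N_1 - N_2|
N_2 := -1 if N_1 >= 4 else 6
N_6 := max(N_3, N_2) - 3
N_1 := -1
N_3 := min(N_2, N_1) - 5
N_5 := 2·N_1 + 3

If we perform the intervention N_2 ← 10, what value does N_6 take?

Under do(N_2=10), the mechanism N_2 := -1 if N_1 >= 4 else 6 is discarded; N_2 is fixed at 10.
N_3 = min(N_2, N_1) - 5  [with N_2=10, N_1=-1]  = -6
N_6 = max(N_3, N_2) - 3  [with N_3=-6, N_2=10]  = 7

7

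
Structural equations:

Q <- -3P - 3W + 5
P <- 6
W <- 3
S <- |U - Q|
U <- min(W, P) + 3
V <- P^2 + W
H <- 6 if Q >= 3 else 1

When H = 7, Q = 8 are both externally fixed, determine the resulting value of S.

2

Setting H = 7, Q = 8 by intervention discards those variables' equations.
U = min(W, P) + 3  [with W=3, P=6]  = 6
S = |U - Q|  [with U=6, Q=8]  = 2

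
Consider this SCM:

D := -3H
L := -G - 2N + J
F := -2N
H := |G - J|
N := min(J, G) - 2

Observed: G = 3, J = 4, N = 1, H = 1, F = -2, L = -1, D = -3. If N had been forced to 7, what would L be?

The intervention breaks the incoming arrows to N: N := min(J, G) - 2 no longer applies, and N = 7.
L = -G - 2N + J  [with G=3, N=7, J=4]  = -13

-13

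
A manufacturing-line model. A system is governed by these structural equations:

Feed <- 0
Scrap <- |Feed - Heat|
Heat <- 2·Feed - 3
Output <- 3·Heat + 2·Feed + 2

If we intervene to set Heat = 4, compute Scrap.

4

The intervention breaks the incoming arrows to Heat: Heat <- 2·Feed - 3 no longer applies, and Heat = 4.
Scrap = |Feed - Heat|  [with Feed=0, Heat=4]  = 4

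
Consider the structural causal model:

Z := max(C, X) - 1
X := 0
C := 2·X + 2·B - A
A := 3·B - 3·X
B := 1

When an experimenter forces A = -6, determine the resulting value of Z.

do(A=-6) replaces the equation A := 3·B - 3·X with the constant A = -6.
C = 2·X + 2·B - A  [with X=0, B=1, A=-6]  = 8
Z = max(C, X) - 1  [with C=8, X=0]  = 7

7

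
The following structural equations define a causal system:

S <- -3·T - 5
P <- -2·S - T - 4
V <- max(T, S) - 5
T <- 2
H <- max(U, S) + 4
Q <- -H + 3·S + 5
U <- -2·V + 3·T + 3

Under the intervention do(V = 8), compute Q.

The intervention breaks the incoming arrows to V: V <- max(T, S) - 5 no longer applies, and V = 8.
S = -3·T - 5  [with T=2]  = -11
U = -2·V + 3·T + 3  [with V=8, T=2]  = -7
H = max(U, S) + 4  [with U=-7, S=-11]  = -3
Q = -H + 3·S + 5  [with H=-3, S=-11]  = -25

-25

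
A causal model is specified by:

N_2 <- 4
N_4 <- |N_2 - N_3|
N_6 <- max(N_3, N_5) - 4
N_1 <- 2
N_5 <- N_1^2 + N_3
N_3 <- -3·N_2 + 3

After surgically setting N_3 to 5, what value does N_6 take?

5

The intervention breaks the incoming arrows to N_3: N_3 <- -3·N_2 + 3 no longer applies, and N_3 = 5.
N_5 = N_1^2 + N_3  [with N_1=2, N_3=5]  = 9
N_6 = max(N_3, N_5) - 4  [with N_3=5, N_5=9]  = 5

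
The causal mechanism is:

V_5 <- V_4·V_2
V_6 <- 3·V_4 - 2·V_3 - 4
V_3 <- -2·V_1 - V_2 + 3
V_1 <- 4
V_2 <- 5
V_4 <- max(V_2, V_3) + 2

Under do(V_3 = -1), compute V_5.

do(V_3=-1) replaces the equation V_3 <- -2·V_1 - V_2 + 3 with the constant V_3 = -1.
V_4 = max(V_2, V_3) + 2  [with V_2=5, V_3=-1]  = 7
V_5 = V_4·V_2  [with V_4=7, V_2=5]  = 35

35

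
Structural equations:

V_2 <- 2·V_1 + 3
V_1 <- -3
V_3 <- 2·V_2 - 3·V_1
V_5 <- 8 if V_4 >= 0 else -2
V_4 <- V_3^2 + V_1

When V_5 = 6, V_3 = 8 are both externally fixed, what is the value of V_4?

Under do(V_5 = 6, V_3 = 8), each intervened variable's structural equation is replaced by its fixed value.
V_4 = V_3^2 + V_1  [with V_3=8, V_1=-3]  = 61

61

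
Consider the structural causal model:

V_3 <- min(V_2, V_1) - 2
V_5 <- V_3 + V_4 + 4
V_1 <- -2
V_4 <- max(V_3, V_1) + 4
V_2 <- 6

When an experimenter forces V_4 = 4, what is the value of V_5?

4

Intervening sets V_4 = 4 and removes its equation (V_4 <- max(V_3, V_1) + 4).
V_3 = min(V_2, V_1) - 2  [with V_2=6, V_1=-2]  = -4
V_5 = V_3 + V_4 + 4  [with V_3=-4, V_4=4]  = 4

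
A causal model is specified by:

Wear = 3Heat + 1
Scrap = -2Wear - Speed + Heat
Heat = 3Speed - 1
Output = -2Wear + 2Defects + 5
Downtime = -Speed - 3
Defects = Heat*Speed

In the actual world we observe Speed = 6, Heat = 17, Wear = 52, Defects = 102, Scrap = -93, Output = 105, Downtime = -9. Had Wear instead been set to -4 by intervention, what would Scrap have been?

19

do(Wear=-4) replaces the equation Wear = 3Heat + 1 with the constant Wear = -4.
Heat = 3Speed - 1  [with Speed=6]  = 17
Scrap = -2Wear - Speed + Heat  [with Wear=-4, Speed=6, Heat=17]  = 19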